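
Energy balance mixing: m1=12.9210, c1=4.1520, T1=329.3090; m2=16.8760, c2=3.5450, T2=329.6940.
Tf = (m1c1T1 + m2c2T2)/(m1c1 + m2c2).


num = 37390.8486
den = 113.4734
Tf = 329.5120 K

329.5120 K


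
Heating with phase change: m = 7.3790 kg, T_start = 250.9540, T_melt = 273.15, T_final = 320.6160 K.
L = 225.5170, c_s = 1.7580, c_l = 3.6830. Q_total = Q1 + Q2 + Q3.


Q1 (sensible, solid) = 7.3790 * 1.7580 * 22.1960 = 287.9328 kJ
Q2 (latent) = 7.3790 * 225.5170 = 1664.0899 kJ
Q3 (sensible, liquid) = 7.3790 * 3.6830 * 47.4660 = 1289.9767 kJ
Q_total = 3241.9994 kJ

3241.9994 kJ


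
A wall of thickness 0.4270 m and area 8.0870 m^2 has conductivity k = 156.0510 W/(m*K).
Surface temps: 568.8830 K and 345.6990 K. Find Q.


dT = 223.1840 K
Q = 156.0510 * 8.0870 * 223.1840 / 0.4270 = 659612.9616 W

659612.9616 W


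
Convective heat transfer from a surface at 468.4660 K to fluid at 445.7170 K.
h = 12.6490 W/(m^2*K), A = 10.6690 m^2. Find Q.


dT = 22.7490 K
Q = 12.6490 * 10.6690 * 22.7490 = 3070.0272 W

3070.0272 W


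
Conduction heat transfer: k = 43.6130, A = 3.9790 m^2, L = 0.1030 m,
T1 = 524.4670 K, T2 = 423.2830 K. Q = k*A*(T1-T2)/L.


dT = 101.1840 K
Q = 43.6130 * 3.9790 * 101.1840 / 0.1030 = 170476.4998 W

170476.4998 W


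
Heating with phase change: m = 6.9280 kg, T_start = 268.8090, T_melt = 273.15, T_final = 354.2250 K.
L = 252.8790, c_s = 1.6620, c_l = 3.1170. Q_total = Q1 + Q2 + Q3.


Q1 (sensible, solid) = 6.9280 * 1.6620 * 4.3410 = 49.9837 kJ
Q2 (latent) = 6.9280 * 252.8790 = 1751.9457 kJ
Q3 (sensible, liquid) = 6.9280 * 3.1170 * 81.0750 = 1750.7802 kJ
Q_total = 3552.7097 kJ

3552.7097 kJ


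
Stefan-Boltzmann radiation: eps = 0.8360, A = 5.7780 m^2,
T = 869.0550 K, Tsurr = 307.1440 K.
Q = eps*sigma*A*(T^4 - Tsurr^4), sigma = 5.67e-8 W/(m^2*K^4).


T^4 = 5.7041e+11
Tsurr^4 = 8.8996e+09
Q = 0.8360 * 5.67e-8 * 5.7780 * 5.6151e+11 = 153789.4931 W

153789.4931 W


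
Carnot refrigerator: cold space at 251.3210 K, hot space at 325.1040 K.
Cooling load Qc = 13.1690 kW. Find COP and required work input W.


COP = 251.3210 / 73.7830 = 3.4062
W = 13.1690 / 3.4062 = 3.8662 kW

COP = 3.4062, W = 3.8662 kW


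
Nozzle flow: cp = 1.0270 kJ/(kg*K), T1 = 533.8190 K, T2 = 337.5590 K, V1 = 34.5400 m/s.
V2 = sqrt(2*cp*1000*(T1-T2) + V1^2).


dT = 196.2600 K
2*cp*1000*dT = 403118.0400
V1^2 = 1193.0116
V2 = sqrt(404311.0516) = 635.8546 m/s

635.8546 m/s


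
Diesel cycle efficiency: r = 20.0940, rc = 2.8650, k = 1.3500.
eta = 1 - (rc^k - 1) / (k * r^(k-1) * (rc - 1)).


r^(k-1) = 2.8581
rc^k = 4.1411
eta = 0.5635 = 56.3485%

56.3485%


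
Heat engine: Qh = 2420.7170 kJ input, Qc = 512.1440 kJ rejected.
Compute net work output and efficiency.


W = 2420.7170 - 512.1440 = 1908.5730 kJ
eta = 1908.5730 / 2420.7170 = 0.7884 = 78.8433%

W = 1908.5730 kJ, eta = 78.8433%


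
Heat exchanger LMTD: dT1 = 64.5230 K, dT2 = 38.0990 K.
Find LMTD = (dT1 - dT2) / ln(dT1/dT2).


dT1/dT2 = 1.6936
ln(dT1/dT2) = 0.5268
LMTD = 26.4240 / 0.5268 = 50.1562 K

50.1562 K


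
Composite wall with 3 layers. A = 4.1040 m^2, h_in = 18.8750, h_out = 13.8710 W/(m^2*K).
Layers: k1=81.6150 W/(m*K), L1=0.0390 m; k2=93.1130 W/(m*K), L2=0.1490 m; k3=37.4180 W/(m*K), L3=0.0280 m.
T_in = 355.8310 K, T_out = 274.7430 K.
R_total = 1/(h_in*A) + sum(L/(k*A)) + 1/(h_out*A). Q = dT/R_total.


R_conv_in = 1/(18.8750*4.1040) = 0.0129
R_1 = 0.0390/(81.6150*4.1040) = 0.0001
R_2 = 0.1490/(93.1130*4.1040) = 0.0004
R_3 = 0.0280/(37.4180*4.1040) = 0.0002
R_conv_out = 1/(13.8710*4.1040) = 0.0176
R_total = 0.0312 K/W
Q = 81.0880 / 0.0312 = 2601.9300 W

R_total = 0.0312 K/W, Q = 2601.9300 W


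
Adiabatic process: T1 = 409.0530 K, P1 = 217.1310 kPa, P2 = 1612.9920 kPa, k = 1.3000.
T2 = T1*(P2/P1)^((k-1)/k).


(k-1)/k = 0.2308
(P2/P1)^exp = 1.5885
T2 = 409.0530 * 1.5885 = 649.7689 K

649.7689 K


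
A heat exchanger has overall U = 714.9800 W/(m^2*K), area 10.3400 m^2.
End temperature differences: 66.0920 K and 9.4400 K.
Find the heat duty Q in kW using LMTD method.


LMTD = 29.1107 K
Q = 714.9800 * 10.3400 * 29.1107 = 215211.9445 W = 215.2119 kW

215.2119 kW


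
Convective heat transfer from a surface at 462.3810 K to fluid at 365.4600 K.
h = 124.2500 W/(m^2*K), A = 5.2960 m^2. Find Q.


dT = 96.9210 K
Q = 124.2500 * 5.2960 * 96.9210 = 63776.7318 W

63776.7318 W


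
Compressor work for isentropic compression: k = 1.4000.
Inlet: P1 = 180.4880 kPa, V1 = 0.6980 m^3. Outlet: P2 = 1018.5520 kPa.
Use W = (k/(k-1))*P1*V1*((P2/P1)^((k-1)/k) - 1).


(k-1)/k = 0.2857
(P2/P1)^exp = 1.6395
W = 3.5000 * 180.4880 * 0.6980 * (1.6395 - 1) = 281.9975 kJ

281.9975 kJ


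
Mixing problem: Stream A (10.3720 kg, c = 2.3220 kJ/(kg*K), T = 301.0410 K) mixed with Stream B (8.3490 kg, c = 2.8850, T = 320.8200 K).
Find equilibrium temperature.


num = 14977.7544
den = 48.1706
Tf = 310.9311 K

310.9311 K


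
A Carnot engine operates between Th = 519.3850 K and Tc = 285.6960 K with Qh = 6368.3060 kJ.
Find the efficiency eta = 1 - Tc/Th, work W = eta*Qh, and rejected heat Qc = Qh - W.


eta = 1 - 285.6960/519.3850 = 0.4499
W = 0.4499 * 6368.3060 = 2865.3178 kJ
Qc = 6368.3060 - 2865.3178 = 3502.9882 kJ

eta = 44.9934%, W = 2865.3178 kJ, Qc = 3502.9882 kJ


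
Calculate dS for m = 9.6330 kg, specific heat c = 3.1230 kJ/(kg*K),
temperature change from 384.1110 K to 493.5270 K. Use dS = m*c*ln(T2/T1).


T2/T1 = 1.2849
ln(T2/T1) = 0.2506
dS = 9.6330 * 3.1230 * 0.2506 = 7.5404 kJ/K

7.5404 kJ/K


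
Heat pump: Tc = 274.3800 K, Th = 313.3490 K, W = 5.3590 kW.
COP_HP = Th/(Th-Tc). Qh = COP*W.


COP = 313.3490 / 38.9690 = 8.0410
Qh = 8.0410 * 5.3590 = 43.0916 kW

COP = 8.0410, Qh = 43.0916 kW


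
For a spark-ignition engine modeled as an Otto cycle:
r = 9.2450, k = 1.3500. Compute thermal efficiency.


r^(k-1) = 2.1780
eta = 1 - 1/2.1780 = 0.5409 = 54.0873%

54.0873%


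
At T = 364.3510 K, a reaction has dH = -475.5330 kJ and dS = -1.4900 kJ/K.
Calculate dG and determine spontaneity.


T*dS = 364.3510 * -1.4900 = -542.8830 kJ
dG = -475.5330 + 542.8830 = 67.3500 kJ (non-spontaneous)

dG = 67.3500 kJ, non-spontaneous


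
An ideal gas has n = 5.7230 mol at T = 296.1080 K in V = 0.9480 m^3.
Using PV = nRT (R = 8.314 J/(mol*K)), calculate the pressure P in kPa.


P = nRT/V = 5.7230 * 8.314 * 296.1080 / 0.9480
= 14089.1213 / 0.9480 = 14861.9423 Pa = 14.8619 kPa

14.8619 kPa


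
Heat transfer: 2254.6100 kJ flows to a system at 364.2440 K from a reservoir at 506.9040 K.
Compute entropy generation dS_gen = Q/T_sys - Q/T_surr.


dS_sys = 2254.6100/364.2440 = 6.1898 kJ/K
dS_surr = -2254.6100/506.9040 = -4.4478 kJ/K
dS_gen = 6.1898 - 4.4478 = 1.7420 kJ/K (irreversible)

dS_gen = 1.7420 kJ/K, irreversible


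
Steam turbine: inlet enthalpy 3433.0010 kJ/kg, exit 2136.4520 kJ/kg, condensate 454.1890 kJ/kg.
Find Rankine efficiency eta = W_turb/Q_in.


W = 1296.5490 kJ/kg
Q_in = 2978.8120 kJ/kg
eta = 0.4353 = 43.5257%

eta = 43.5257%


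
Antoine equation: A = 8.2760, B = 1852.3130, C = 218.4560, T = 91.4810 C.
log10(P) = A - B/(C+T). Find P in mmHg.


C+T = 309.9370
B/(C+T) = 5.9764
log10(P) = 8.2760 - 5.9764 = 2.2996
P = 10^2.2996 = 199.3344 mmHg

199.3344 mmHg


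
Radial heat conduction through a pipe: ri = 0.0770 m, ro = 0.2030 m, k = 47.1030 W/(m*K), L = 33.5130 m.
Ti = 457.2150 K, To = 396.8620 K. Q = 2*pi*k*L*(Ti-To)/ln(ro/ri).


dT = 60.3530 K
ln(ro/ri) = 0.9694
Q = 2*pi*47.1030*33.5130*60.3530 / 0.9694 = 617500.5388 W

617500.5388 W


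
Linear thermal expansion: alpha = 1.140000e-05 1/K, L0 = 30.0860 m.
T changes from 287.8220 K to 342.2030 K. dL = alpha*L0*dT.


dT = 54.3810 K
dL = 1.140000e-05 * 30.0860 * 54.3810 = 0.018652 m
L_final = 30.104652 m

dL = 0.018652 m


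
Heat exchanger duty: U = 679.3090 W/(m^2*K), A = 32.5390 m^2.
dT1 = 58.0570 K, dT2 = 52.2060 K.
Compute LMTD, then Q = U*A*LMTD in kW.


LMTD = 55.0797 K
Q = 679.3090 * 32.5390 * 55.0797 = 1217483.9742 W = 1217.4840 kW

1217.4840 kW


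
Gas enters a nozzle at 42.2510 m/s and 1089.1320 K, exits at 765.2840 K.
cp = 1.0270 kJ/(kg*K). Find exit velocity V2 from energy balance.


dT = 323.8480 K
2*cp*1000*dT = 665183.7920
V1^2 = 1785.1470
V2 = sqrt(666968.9390) = 816.6817 m/s

816.6817 m/s


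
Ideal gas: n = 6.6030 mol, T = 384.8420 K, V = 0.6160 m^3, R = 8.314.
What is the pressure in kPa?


P = nRT/V = 6.6030 * 8.314 * 384.8420 / 0.6160
= 21126.8029 / 0.6160 = 34296.7579 Pa = 34.2968 kPa

34.2968 kPa


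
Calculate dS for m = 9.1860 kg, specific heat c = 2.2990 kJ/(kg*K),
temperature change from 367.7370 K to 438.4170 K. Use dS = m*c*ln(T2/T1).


T2/T1 = 1.1922
ln(T2/T1) = 0.1758
dS = 9.1860 * 2.2990 * 0.1758 = 3.7127 kJ/K

3.7127 kJ/K


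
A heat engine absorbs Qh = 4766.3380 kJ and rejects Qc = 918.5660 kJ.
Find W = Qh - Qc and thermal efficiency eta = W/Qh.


W = 4766.3380 - 918.5660 = 3847.7720 kJ
eta = 3847.7720 / 4766.3380 = 0.8073 = 80.7281%

W = 3847.7720 kJ, eta = 80.7281%


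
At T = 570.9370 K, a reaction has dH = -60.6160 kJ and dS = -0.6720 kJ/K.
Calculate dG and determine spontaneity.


T*dS = 570.9370 * -0.6720 = -383.6697 kJ
dG = -60.6160 + 383.6697 = 323.0537 kJ (non-spontaneous)

dG = 323.0537 kJ, non-spontaneous


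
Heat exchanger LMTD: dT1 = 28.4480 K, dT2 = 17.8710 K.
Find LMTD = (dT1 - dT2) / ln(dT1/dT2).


dT1/dT2 = 1.5919
ln(dT1/dT2) = 0.4649
LMTD = 10.5770 / 0.4649 = 22.7512 K

22.7512 K


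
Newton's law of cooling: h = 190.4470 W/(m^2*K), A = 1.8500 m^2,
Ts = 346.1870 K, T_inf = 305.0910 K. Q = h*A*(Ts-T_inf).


dT = 41.0960 K
Q = 190.4470 * 1.8500 * 41.0960 = 14479.2283 W

14479.2283 W


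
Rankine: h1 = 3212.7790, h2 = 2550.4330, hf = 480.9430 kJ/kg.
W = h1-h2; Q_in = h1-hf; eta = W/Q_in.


W = 662.3460 kJ/kg
Q_in = 2731.8360 kJ/kg
eta = 0.2425 = 24.2455%

eta = 24.2455%


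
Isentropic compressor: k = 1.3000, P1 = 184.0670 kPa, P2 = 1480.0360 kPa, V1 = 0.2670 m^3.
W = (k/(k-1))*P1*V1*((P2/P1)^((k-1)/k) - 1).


(k-1)/k = 0.2308
(P2/P1)^exp = 1.6178
W = 4.3333 * 184.0670 * 0.2670 * (1.6178 - 1) = 131.5619 kJ

131.5619 kJ


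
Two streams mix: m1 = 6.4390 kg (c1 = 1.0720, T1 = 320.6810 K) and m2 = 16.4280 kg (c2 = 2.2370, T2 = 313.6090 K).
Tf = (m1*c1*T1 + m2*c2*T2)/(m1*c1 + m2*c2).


num = 13738.4891
den = 43.6520
Tf = 314.7273 K

314.7273 K


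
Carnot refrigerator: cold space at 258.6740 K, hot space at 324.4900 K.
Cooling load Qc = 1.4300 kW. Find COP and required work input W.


COP = 258.6740 / 65.8160 = 3.9303
W = 1.4300 / 3.9303 = 0.3638 kW

COP = 3.9303, W = 0.3638 kW


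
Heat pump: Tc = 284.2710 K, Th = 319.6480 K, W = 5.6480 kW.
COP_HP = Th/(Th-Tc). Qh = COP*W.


COP = 319.6480 / 35.3770 = 9.0355
Qh = 9.0355 * 5.6480 = 51.0324 kW

COP = 9.0355, Qh = 51.0324 kW


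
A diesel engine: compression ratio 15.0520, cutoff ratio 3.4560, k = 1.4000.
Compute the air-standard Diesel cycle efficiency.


r^(k-1) = 2.9583
rc^k = 5.6755
eta = 0.5403 = 54.0344%

54.0344%


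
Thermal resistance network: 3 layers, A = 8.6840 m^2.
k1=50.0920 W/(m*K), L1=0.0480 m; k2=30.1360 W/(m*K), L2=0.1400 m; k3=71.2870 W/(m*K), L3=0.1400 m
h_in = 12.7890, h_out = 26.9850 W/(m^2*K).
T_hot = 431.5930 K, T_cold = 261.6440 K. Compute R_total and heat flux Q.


R_conv_in = 1/(12.7890*8.6840) = 0.0090
R_1 = 0.0480/(50.0920*8.6840) = 0.0001
R_2 = 0.1400/(30.1360*8.6840) = 0.0005
R_3 = 0.1400/(71.2870*8.6840) = 0.0002
R_conv_out = 1/(26.9850*8.6840) = 0.0043
R_total = 0.0141 K/W
Q = 169.9490 / 0.0141 = 12016.4995 W

R_total = 0.0141 K/W, Q = 12016.4995 W


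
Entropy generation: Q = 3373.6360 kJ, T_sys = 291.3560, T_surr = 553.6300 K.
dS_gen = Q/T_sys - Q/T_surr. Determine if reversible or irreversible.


dS_sys = 3373.6360/291.3560 = 11.5791 kJ/K
dS_surr = -3373.6360/553.6300 = -6.0937 kJ/K
dS_gen = 11.5791 - 6.0937 = 5.4854 kJ/K (irreversible)

dS_gen = 5.4854 kJ/K, irreversible


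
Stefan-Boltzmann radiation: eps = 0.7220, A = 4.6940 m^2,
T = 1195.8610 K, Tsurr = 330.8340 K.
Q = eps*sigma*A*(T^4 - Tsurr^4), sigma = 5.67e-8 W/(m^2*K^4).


T^4 = 2.0451e+12
Tsurr^4 = 1.1980e+10
Q = 0.7220 * 5.67e-8 * 4.6940 * 2.0332e+12 = 390692.2181 W

390692.2181 W


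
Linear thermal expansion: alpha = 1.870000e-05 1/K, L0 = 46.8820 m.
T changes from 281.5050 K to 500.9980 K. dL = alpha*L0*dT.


dT = 219.4930 K
dL = 1.870000e-05 * 46.8820 * 219.4930 = 0.192428 m
L_final = 47.074428 m

dL = 0.192428 m


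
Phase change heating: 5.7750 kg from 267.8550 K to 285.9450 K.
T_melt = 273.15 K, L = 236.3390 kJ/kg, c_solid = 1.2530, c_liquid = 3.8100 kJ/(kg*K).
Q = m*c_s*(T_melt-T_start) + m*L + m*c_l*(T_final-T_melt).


Q1 (sensible, solid) = 5.7750 * 1.2530 * 5.2950 = 38.3150 kJ
Q2 (latent) = 5.7750 * 236.3390 = 1364.8577 kJ
Q3 (sensible, liquid) = 5.7750 * 3.8100 * 12.7950 = 281.5252 kJ
Q_total = 1684.6979 kJ

1684.6979 kJ


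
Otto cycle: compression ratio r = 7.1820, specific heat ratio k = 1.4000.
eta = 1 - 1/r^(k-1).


r^(k-1) = 2.2004
eta = 1 - 1/2.2004 = 0.5455 = 54.5534%

54.5534%


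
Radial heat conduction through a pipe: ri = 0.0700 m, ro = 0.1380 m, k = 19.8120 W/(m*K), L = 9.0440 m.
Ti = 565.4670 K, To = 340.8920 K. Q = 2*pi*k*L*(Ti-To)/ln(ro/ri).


dT = 224.5750 K
ln(ro/ri) = 0.6788
Q = 2*pi*19.8120*9.0440*224.5750 / 0.6788 = 372490.2460 W

372490.2460 W


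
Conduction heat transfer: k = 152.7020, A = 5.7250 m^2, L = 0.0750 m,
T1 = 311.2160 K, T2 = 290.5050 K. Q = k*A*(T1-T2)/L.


dT = 20.7110 K
Q = 152.7020 * 5.7250 * 20.7110 / 0.0750 = 241412.6490 W

241412.6490 W


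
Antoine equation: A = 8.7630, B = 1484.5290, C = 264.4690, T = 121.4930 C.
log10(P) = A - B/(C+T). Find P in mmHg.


C+T = 385.9620
B/(C+T) = 3.8463
log10(P) = 8.7630 - 3.8463 = 4.9167
P = 10^4.9167 = 82545.0996 mmHg

82545.0996 mmHg


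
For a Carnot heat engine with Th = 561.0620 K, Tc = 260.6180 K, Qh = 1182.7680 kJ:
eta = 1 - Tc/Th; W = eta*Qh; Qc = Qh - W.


eta = 1 - 260.6180/561.0620 = 0.5355
W = 0.5355 * 1182.7680 = 633.3624 kJ
Qc = 1182.7680 - 633.3624 = 549.4056 kJ

eta = 53.5492%, W = 633.3624 kJ, Qc = 549.4056 kJ


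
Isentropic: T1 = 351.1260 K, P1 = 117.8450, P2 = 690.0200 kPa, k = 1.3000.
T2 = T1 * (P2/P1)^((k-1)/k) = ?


(k-1)/k = 0.2308
(P2/P1)^exp = 1.5036
T2 = 351.1260 * 1.5036 = 527.9466 K

527.9466 K


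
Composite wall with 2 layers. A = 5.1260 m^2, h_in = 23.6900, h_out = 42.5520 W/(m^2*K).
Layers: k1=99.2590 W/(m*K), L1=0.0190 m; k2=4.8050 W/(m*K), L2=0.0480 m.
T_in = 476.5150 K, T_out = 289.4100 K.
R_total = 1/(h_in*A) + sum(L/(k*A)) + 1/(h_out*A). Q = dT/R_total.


R_conv_in = 1/(23.6900*5.1260) = 0.0082
R_1 = 0.0190/(99.2590*5.1260) = 3.7343e-05
R_2 = 0.0480/(4.8050*5.1260) = 0.0019
R_conv_out = 1/(42.5520*5.1260) = 0.0046
R_total = 0.0148 K/W
Q = 187.1050 / 0.0148 = 12637.4365 W

R_total = 0.0148 K/W, Q = 12637.4365 W


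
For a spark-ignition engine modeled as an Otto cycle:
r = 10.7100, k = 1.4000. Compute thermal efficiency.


r^(k-1) = 2.5818
eta = 1 - 1/2.5818 = 0.6127 = 61.2667%

61.2667%


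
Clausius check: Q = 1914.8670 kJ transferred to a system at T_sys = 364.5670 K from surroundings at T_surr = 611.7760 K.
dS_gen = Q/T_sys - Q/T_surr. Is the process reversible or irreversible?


dS_sys = 1914.8670/364.5670 = 5.2524 kJ/K
dS_surr = -1914.8670/611.7760 = -3.1300 kJ/K
dS_gen = 5.2524 - 3.1300 = 2.1224 kJ/K (irreversible)

dS_gen = 2.1224 kJ/K, irreversible


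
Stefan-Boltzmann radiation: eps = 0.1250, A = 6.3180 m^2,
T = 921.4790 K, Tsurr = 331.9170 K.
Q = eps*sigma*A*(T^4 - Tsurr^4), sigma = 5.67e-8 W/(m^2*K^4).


T^4 = 7.2101e+11
Tsurr^4 = 1.2137e+10
Q = 0.1250 * 5.67e-8 * 6.3180 * 7.0887e+11 = 31742.5275 W

31742.5275 W


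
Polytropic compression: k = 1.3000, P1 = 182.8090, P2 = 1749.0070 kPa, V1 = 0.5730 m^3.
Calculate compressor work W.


(k-1)/k = 0.2308
(P2/P1)^exp = 1.6840
W = 4.3333 * 182.8090 * 0.5730 * (1.6840 - 1) = 310.4689 kJ

310.4689 kJ


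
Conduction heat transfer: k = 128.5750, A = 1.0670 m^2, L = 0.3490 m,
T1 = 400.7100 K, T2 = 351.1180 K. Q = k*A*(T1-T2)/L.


dT = 49.5920 K
Q = 128.5750 * 1.0670 * 49.5920 / 0.3490 = 19494.2777 W

19494.2777 W


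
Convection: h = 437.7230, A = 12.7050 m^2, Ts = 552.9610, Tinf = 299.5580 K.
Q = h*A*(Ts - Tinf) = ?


dT = 253.4030 K
Q = 437.7230 * 12.7050 * 253.4030 = 1409242.6830 W

1409242.6830 W


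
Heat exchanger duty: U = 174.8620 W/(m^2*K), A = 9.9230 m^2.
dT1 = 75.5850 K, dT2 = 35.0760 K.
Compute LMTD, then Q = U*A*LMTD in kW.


LMTD = 52.7639 K
Q = 174.8620 * 9.9230 * 52.7639 = 91553.5908 W = 91.5536 kW

91.5536 kW


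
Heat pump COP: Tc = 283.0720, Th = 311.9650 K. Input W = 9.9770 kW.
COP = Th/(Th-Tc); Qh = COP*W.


COP = 311.9650 / 28.8930 = 10.7973
Qh = 10.7973 * 9.9770 = 107.7242 kW

COP = 10.7973, Qh = 107.7242 kW


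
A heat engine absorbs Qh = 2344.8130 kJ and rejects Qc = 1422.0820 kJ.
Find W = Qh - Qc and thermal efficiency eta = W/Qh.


W = 2344.8130 - 1422.0820 = 922.7310 kJ
eta = 922.7310 / 2344.8130 = 0.3935 = 39.3520%

W = 922.7310 kJ, eta = 39.3520%


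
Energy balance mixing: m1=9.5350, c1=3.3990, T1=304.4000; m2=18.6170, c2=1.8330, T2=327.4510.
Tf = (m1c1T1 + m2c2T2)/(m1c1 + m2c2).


num = 21039.6938
den = 66.5344
Tf = 316.2227 K

316.2227 K


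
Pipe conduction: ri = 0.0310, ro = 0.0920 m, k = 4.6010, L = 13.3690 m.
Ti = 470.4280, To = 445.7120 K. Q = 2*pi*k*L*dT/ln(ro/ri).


dT = 24.7160 K
ln(ro/ri) = 1.0878
Q = 2*pi*4.6010*13.3690*24.7160 / 1.0878 = 8781.3161 W

8781.3161 W


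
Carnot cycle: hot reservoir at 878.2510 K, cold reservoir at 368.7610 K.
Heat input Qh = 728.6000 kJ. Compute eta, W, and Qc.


eta = 1 - 368.7610/878.2510 = 0.5801
W = 0.5801 * 728.6000 = 422.6746 kJ
Qc = 728.6000 - 422.6746 = 305.9254 kJ

eta = 58.0119%, W = 422.6746 kJ, Qc = 305.9254 kJ


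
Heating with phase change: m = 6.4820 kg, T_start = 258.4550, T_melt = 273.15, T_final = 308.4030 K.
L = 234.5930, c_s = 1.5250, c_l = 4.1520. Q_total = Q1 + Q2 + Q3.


Q1 (sensible, solid) = 6.4820 * 1.5250 * 14.6950 = 145.2608 kJ
Q2 (latent) = 6.4820 * 234.5930 = 1520.6318 kJ
Q3 (sensible, liquid) = 6.4820 * 4.1520 * 35.2530 = 948.7733 kJ
Q_total = 2614.6659 kJ

2614.6659 kJ


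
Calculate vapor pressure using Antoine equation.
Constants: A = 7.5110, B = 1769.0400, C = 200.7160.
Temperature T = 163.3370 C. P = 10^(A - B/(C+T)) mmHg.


C+T = 364.0530
B/(C+T) = 4.8593
log10(P) = 7.5110 - 4.8593 = 2.6517
P = 10^2.6517 = 448.4433 mmHg

448.4433 mmHg


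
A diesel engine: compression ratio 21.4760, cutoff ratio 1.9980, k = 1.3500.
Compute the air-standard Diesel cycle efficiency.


r^(k-1) = 2.9254
rc^k = 2.5457
eta = 0.6078 = 60.7832%

60.7832%


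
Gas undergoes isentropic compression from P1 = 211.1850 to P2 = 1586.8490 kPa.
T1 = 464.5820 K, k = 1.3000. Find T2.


(k-1)/k = 0.2308
(P2/P1)^exp = 1.5927
T2 = 464.5820 * 1.5927 = 739.9235 K

739.9235 K


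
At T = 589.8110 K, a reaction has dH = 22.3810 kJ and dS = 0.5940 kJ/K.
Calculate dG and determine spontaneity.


T*dS = 589.8110 * 0.5940 = 350.3477 kJ
dG = 22.3810 - 350.3477 = -327.9667 kJ (spontaneous)

dG = -327.9667 kJ, spontaneous


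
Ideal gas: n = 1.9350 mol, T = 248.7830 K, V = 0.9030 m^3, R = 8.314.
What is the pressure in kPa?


P = nRT/V = 1.9350 * 8.314 * 248.7830 / 0.9030
= 4002.3189 / 0.9030 = 4432.2468 Pa = 4.4322 kPa

4.4322 kPa


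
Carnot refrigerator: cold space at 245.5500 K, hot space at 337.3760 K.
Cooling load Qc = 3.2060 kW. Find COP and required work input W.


COP = 245.5500 / 91.8260 = 2.6741
W = 3.2060 / 2.6741 = 1.1989 kW

COP = 2.6741, W = 1.1989 kW


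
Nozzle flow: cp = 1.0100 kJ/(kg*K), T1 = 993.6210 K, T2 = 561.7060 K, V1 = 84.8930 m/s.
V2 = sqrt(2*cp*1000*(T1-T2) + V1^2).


dT = 431.9150 K
2*cp*1000*dT = 872468.3000
V1^2 = 7206.8214
V2 = sqrt(879675.1214) = 937.9100 m/s

937.9100 m/s


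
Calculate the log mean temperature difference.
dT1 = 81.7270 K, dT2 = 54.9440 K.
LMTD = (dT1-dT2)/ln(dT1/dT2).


dT1/dT2 = 1.4875
ln(dT1/dT2) = 0.3971
LMTD = 26.7830 / 0.3971 = 67.4516 K

67.4516 K


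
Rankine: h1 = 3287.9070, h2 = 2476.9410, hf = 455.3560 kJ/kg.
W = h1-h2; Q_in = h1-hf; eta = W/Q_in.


W = 810.9660 kJ/kg
Q_in = 2832.5510 kJ/kg
eta = 0.2863 = 28.6302%

eta = 28.6302%


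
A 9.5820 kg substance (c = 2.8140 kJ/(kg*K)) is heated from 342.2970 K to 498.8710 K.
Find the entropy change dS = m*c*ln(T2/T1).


T2/T1 = 1.4574
ln(T2/T1) = 0.3767
dS = 9.5820 * 2.8140 * 0.3767 = 10.1564 kJ/K

10.1564 kJ/K


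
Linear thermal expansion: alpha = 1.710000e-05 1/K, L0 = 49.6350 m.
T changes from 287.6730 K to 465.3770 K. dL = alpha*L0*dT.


dT = 177.7040 K
dL = 1.710000e-05 * 49.6350 * 177.7040 = 0.150828 m
L_final = 49.785828 m

dL = 0.150828 m


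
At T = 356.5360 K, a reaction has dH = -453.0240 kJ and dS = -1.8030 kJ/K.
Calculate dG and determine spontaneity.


T*dS = 356.5360 * -1.8030 = -642.8344 kJ
dG = -453.0240 + 642.8344 = 189.8104 kJ (non-spontaneous)

dG = 189.8104 kJ, non-spontaneous


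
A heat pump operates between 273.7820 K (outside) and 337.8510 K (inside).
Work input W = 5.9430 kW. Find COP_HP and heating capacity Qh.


COP = 337.8510 / 64.0690 = 5.2732
Qh = 5.2732 * 5.9430 = 31.3388 kW

COP = 5.2732, Qh = 31.3388 kW


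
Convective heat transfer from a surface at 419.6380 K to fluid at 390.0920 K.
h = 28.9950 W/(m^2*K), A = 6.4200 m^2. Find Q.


dT = 29.5460 K
Q = 28.9950 * 6.4200 * 29.5460 = 5499.9259 W

5499.9259 W


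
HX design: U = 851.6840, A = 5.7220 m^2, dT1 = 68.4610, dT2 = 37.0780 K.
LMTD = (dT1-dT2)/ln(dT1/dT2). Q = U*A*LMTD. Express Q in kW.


LMTD = 51.1757 K
Q = 851.6840 * 5.7220 * 51.1757 = 249396.3043 W = 249.3963 kW

249.3963 kW


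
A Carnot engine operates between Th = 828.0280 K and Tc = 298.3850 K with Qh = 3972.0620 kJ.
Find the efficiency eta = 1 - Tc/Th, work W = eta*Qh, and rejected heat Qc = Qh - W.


eta = 1 - 298.3850/828.0280 = 0.6396
W = 0.6396 * 3972.0620 = 2540.7049 kJ
Qc = 3972.0620 - 2540.7049 = 1431.3571 kJ

eta = 63.9644%, W = 2540.7049 kJ, Qc = 1431.3571 kJ


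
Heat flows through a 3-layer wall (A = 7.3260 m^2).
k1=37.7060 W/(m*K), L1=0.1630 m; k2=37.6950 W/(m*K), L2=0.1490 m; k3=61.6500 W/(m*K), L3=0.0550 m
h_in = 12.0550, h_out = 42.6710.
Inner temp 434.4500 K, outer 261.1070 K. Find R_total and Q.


R_conv_in = 1/(12.0550*7.3260) = 0.0113
R_1 = 0.1630/(37.7060*7.3260) = 0.0006
R_2 = 0.1490/(37.6950*7.3260) = 0.0005
R_3 = 0.0550/(61.6500*7.3260) = 0.0001
R_conv_out = 1/(42.6710*7.3260) = 0.0032
R_total = 0.0158 K/W
Q = 173.3430 / 0.0158 = 10989.5627 W

R_total = 0.0158 K/W, Q = 10989.5627 W


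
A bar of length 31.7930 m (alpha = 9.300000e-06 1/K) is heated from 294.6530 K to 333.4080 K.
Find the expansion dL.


dT = 38.7550 K
dL = 9.300000e-06 * 31.7930 * 38.7550 = 0.011459 m
L_final = 31.804459 m

dL = 0.011459 m


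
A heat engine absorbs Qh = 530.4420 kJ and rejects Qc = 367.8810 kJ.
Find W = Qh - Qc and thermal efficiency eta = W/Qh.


W = 530.4420 - 367.8810 = 162.5610 kJ
eta = 162.5610 / 530.4420 = 0.3065 = 30.6463%

W = 162.5610 kJ, eta = 30.6463%


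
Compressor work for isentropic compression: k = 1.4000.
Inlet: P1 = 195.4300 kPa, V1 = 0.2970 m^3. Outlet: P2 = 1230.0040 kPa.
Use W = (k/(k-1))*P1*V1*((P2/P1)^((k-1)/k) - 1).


(k-1)/k = 0.2857
(P2/P1)^exp = 1.6915
W = 3.5000 * 195.4300 * 0.2970 * (1.6915 - 1) = 140.4696 kJ

140.4696 kJ


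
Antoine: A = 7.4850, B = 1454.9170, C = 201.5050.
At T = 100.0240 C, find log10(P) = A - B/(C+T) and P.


C+T = 301.5290
B/(C+T) = 4.8251
log10(P) = 7.4850 - 4.8251 = 2.6599
P = 10^2.6599 = 456.9501 mmHg

456.9501 mmHg


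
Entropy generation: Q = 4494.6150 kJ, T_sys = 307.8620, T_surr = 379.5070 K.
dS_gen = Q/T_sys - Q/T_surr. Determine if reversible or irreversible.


dS_sys = 4494.6150/307.8620 = 14.5994 kJ/K
dS_surr = -4494.6150/379.5070 = -11.8433 kJ/K
dS_gen = 14.5994 - 11.8433 = 2.7561 kJ/K (irreversible)

dS_gen = 2.7561 kJ/K, irreversible


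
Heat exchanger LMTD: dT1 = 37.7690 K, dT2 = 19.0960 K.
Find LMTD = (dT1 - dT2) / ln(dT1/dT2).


dT1/dT2 = 1.9778
ln(dT1/dT2) = 0.6820
LMTD = 18.6730 / 0.6820 = 27.3794 K

27.3794 K


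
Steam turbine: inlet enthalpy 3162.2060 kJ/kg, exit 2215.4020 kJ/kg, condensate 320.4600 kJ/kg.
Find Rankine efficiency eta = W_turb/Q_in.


W = 946.8040 kJ/kg
Q_in = 2841.7460 kJ/kg
eta = 0.3332 = 33.3177%

eta = 33.3177%


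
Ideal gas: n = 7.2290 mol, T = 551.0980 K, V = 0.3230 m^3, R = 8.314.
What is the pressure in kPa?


P = nRT/V = 7.2290 * 8.314 * 551.0980 / 0.3230
= 33122.0402 / 0.3230 = 102545.0161 Pa = 102.5450 kPa

102.5450 kPa


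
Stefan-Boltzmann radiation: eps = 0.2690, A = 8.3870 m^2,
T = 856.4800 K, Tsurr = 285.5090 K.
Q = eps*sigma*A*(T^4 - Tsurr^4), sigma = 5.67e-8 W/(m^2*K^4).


T^4 = 5.3811e+11
Tsurr^4 = 6.6448e+09
Q = 0.2690 * 5.67e-8 * 8.3870 * 5.3146e+11 = 67985.2443 W

67985.2443 W


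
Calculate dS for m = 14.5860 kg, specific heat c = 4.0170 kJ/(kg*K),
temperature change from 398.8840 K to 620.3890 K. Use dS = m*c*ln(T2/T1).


T2/T1 = 1.5553
ln(T2/T1) = 0.4417
dS = 14.5860 * 4.0170 * 0.4417 = 25.8787 kJ/K

25.8787 kJ/K


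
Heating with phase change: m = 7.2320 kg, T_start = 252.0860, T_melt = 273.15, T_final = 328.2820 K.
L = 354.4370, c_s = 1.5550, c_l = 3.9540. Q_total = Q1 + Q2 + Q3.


Q1 (sensible, solid) = 7.2320 * 1.5550 * 21.0640 = 236.8807 kJ
Q2 (latent) = 7.2320 * 354.4370 = 2563.2884 kJ
Q3 (sensible, liquid) = 7.2320 * 3.9540 * 55.1320 = 1576.5176 kJ
Q_total = 4376.6867 kJ

4376.6867 kJ


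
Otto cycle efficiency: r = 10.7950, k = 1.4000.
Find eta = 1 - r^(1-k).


r^(k-1) = 2.5899
eta = 1 - 1/2.5899 = 0.6139 = 61.3890%

61.3890%


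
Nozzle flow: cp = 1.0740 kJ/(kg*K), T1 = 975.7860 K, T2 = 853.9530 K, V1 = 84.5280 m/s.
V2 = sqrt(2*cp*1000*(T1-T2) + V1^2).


dT = 121.8330 K
2*cp*1000*dT = 261697.2840
V1^2 = 7144.9828
V2 = sqrt(268842.2668) = 518.5000 m/s

518.5000 m/s


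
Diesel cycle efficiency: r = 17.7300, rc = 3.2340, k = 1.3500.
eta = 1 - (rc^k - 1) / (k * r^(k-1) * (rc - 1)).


r^(k-1) = 2.7356
rc^k = 4.8770
eta = 0.5301 = 53.0078%

53.0078%


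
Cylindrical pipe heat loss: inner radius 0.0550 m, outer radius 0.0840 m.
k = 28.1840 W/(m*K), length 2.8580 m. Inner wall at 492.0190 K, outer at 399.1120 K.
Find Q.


dT = 92.9070 K
ln(ro/ri) = 0.4235
Q = 2*pi*28.1840*2.8580*92.9070 / 0.4235 = 111034.1442 W

111034.1442 W


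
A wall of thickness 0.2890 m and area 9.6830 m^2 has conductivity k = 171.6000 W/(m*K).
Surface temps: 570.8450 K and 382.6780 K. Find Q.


dT = 188.1670 K
Q = 171.6000 * 9.6830 * 188.1670 / 0.2890 = 1081864.4085 W

1081864.4085 W


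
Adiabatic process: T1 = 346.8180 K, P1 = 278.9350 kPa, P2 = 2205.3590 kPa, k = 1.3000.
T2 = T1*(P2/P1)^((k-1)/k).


(k-1)/k = 0.2308
(P2/P1)^exp = 1.6115
T2 = 346.8180 * 1.6115 = 558.8908 K

558.8908 K


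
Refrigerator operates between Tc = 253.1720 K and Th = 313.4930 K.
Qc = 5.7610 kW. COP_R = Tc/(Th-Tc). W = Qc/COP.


COP = 253.1720 / 60.3210 = 4.1971
W = 5.7610 / 4.1971 = 1.3726 kW

COP = 4.1971, W = 1.3726 kW


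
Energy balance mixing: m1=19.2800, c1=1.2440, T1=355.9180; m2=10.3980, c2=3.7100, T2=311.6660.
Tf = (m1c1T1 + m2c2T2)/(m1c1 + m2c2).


num = 20559.4596
den = 62.5609
Tf = 328.6311 K

328.6311 K


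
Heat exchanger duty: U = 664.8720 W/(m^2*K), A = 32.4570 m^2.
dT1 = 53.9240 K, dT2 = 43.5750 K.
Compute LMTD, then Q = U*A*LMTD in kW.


LMTD = 48.5659 K
Q = 664.8720 * 32.4570 * 48.5659 = 1048039.2452 W = 1048.0392 kW

1048.0392 kW


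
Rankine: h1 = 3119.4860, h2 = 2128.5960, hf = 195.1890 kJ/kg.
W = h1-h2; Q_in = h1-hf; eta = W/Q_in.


W = 990.8900 kJ/kg
Q_in = 2924.2970 kJ/kg
eta = 0.3388 = 33.8847%

eta = 33.8847%


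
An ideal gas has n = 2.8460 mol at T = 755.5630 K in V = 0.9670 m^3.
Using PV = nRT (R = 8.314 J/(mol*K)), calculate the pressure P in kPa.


P = nRT/V = 2.8460 * 8.314 * 755.5630 / 0.9670
= 17877.8627 / 0.9670 = 18487.9656 Pa = 18.4880 kPa

18.4880 kPa


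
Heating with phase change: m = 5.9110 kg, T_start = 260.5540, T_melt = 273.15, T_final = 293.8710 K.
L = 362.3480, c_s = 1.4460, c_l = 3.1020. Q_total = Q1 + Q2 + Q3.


Q1 (sensible, solid) = 5.9110 * 1.4460 * 12.5960 = 107.6619 kJ
Q2 (latent) = 5.9110 * 362.3480 = 2141.8390 kJ
Q3 (sensible, liquid) = 5.9110 * 3.1020 * 20.7210 = 379.9386 kJ
Q_total = 2629.4395 kJ

2629.4395 kJ


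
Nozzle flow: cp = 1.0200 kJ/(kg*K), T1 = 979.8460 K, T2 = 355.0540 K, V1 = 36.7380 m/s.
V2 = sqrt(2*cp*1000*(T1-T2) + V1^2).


dT = 624.7920 K
2*cp*1000*dT = 1274575.6800
V1^2 = 1349.6806
V2 = sqrt(1275925.3606) = 1129.5687 m/s

1129.5687 m/s


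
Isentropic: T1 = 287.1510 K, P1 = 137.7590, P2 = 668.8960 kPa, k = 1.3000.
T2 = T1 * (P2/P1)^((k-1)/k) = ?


(k-1)/k = 0.2308
(P2/P1)^exp = 1.4400
T2 = 287.1510 * 1.4400 = 413.4977 K

413.4977 K


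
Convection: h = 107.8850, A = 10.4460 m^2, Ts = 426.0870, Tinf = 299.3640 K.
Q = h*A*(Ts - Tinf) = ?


dT = 126.7230 K
Q = 107.8850 * 10.4460 * 126.7230 = 142812.6024 W

142812.6024 W


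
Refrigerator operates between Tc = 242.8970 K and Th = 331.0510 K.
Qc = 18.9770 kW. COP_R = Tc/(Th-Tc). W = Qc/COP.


COP = 242.8970 / 88.1540 = 2.7554
W = 18.9770 / 2.7554 = 6.8873 kW

COP = 2.7554, W = 6.8873 kW


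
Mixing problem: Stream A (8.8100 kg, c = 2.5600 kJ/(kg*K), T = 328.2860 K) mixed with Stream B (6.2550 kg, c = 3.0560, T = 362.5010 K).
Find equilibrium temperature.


num = 14333.3392
den = 41.6689
Tf = 343.9819 K

343.9819 K


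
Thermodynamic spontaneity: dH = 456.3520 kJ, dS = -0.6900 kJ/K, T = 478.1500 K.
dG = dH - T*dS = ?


T*dS = 478.1500 * -0.6900 = -329.9235 kJ
dG = 456.3520 + 329.9235 = 786.2755 kJ (non-spontaneous)

dG = 786.2755 kJ, non-spontaneous


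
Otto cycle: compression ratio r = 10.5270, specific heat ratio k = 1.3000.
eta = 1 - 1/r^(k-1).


r^(k-1) = 2.0262
eta = 1 - 1/2.0262 = 0.5065 = 50.6476%

50.6476%


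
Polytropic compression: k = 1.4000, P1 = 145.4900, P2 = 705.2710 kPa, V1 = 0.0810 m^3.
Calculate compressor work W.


(k-1)/k = 0.2857
(P2/P1)^exp = 1.5699
W = 3.5000 * 145.4900 * 0.0810 * (1.5699 - 1) = 23.5051 kJ

23.5051 kJ


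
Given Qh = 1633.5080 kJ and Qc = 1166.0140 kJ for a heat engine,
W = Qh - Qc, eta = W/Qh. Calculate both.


W = 1633.5080 - 1166.0140 = 467.4940 kJ
eta = 467.4940 / 1633.5080 = 0.2862 = 28.6190%

W = 467.4940 kJ, eta = 28.6190%


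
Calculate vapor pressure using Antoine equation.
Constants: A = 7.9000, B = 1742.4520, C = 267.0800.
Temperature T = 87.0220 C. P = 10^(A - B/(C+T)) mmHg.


C+T = 354.1020
B/(C+T) = 4.9208
log10(P) = 7.9000 - 4.9208 = 2.9792
P = 10^2.9792 = 953.3164 mmHg

953.3164 mmHg


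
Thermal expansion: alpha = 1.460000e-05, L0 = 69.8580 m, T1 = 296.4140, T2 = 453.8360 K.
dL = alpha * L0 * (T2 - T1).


dT = 157.4220 K
dL = 1.460000e-05 * 69.8580 * 157.4220 = 0.160559 m
L_final = 70.018559 m

dL = 0.160559 m


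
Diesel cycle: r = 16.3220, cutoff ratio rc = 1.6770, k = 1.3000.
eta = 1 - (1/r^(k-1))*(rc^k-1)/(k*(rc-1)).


r^(k-1) = 2.3112
rc^k = 1.9584
eta = 0.5288 = 52.8843%

52.8843%


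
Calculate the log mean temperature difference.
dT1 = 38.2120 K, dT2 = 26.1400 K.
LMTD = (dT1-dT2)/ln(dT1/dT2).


dT1/dT2 = 1.4618
ln(dT1/dT2) = 0.3797
LMTD = 12.0720 / 0.3797 = 31.7950 K

31.7950 K


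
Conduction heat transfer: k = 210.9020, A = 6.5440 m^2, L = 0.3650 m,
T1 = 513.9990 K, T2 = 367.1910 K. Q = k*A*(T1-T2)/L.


dT = 146.8080 K
Q = 210.9020 * 6.5440 * 146.8080 / 0.3650 = 555112.2952 W

555112.2952 W


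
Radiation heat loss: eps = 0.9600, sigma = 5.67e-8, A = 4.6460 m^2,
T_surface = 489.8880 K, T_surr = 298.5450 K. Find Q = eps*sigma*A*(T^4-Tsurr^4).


T^4 = 5.7595e+10
Tsurr^4 = 7.9440e+09
Q = 0.9600 * 5.67e-8 * 4.6460 * 4.9651e+10 = 12556.3760 W

12556.3760 W


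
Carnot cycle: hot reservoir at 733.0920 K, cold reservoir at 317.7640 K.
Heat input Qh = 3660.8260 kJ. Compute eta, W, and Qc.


eta = 1 - 317.7640/733.0920 = 0.5665
W = 0.5665 * 3660.8260 = 2074.0146 kJ
Qc = 3660.8260 - 2074.0146 = 1586.8114 kJ

eta = 56.6543%, W = 2074.0146 kJ, Qc = 1586.8114 kJ


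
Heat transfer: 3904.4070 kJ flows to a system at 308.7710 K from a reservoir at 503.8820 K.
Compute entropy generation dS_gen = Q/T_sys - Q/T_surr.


dS_sys = 3904.4070/308.7710 = 12.6450 kJ/K
dS_surr = -3904.4070/503.8820 = -7.7487 kJ/K
dS_gen = 12.6450 - 7.7487 = 4.8963 kJ/K (irreversible)

dS_gen = 4.8963 kJ/K, irreversible


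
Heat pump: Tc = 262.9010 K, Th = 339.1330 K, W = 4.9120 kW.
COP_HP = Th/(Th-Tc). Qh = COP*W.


COP = 339.1330 / 76.2320 = 4.4487
Qh = 4.4487 * 4.9120 = 21.8520 kW

COP = 4.4487, Qh = 21.8520 kW


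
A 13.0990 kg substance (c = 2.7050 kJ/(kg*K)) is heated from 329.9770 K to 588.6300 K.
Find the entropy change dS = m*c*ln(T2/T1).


T2/T1 = 1.7839
ln(T2/T1) = 0.5788
dS = 13.0990 * 2.7050 * 0.5788 = 20.5076 kJ/K

20.5076 kJ/K


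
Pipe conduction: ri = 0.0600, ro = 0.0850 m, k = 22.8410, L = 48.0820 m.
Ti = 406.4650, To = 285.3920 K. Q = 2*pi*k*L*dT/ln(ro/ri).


dT = 121.0730 K
ln(ro/ri) = 0.3483
Q = 2*pi*22.8410*48.0820*121.0730 / 0.3483 = 2398628.4942 W

2398628.4942 W


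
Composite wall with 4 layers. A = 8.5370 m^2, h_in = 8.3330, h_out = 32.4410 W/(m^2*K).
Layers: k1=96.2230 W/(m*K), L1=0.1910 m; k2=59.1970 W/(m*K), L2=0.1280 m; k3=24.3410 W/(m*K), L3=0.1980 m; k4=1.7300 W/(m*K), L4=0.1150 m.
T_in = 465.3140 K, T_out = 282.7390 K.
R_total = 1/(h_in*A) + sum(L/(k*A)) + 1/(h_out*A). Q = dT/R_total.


R_conv_in = 1/(8.3330*8.5370) = 0.0141
R_1 = 0.1910/(96.2230*8.5370) = 0.0002
R_2 = 0.1280/(59.1970*8.5370) = 0.0003
R_3 = 0.1980/(24.3410*8.5370) = 0.0010
R_4 = 0.1150/(1.7300*8.5370) = 0.0078
R_conv_out = 1/(32.4410*8.5370) = 0.0036
R_total = 0.0269 K/W
Q = 182.5750 / 0.0269 = 6788.9382 W

R_total = 0.0269 K/W, Q = 6788.9382 W


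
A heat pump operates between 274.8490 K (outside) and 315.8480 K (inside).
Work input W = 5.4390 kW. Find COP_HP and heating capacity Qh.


COP = 315.8480 / 40.9990 = 7.7038
Qh = 7.7038 * 5.4390 = 41.9010 kW

COP = 7.7038, Qh = 41.9010 kW


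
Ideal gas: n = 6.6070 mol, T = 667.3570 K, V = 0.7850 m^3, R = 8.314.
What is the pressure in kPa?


P = nRT/V = 6.6070 * 8.314 * 667.3570 / 0.7850
= 36658.3191 / 0.7850 = 46698.4957 Pa = 46.6985 kPa

46.6985 kPa


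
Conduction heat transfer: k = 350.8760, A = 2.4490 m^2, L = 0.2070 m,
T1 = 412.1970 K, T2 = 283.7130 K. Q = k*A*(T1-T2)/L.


dT = 128.4840 K
Q = 350.8760 * 2.4490 * 128.4840 / 0.2070 = 533360.8715 W

533360.8715 W


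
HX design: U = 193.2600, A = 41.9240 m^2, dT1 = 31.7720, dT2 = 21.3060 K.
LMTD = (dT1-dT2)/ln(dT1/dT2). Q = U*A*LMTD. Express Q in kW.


LMTD = 26.1914 K
Q = 193.2600 * 41.9240 * 26.1914 = 212208.8791 W = 212.2089 kW

212.2089 kW


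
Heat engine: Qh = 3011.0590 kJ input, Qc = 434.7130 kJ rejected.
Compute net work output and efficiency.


W = 3011.0590 - 434.7130 = 2576.3460 kJ
eta = 2576.3460 / 3011.0590 = 0.8556 = 85.5628%

W = 2576.3460 kJ, eta = 85.5628%


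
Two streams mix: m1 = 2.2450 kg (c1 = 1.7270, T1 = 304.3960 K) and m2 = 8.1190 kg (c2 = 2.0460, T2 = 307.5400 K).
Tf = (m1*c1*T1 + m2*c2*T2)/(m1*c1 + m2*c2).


num = 6288.8710
den = 20.4886
Tf = 306.9451 K

306.9451 K


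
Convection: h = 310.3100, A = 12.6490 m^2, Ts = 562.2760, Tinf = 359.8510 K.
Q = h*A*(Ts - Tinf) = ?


dT = 202.4250 K
Q = 310.3100 * 12.6490 * 202.4250 = 794540.6326 W

794540.6326 W


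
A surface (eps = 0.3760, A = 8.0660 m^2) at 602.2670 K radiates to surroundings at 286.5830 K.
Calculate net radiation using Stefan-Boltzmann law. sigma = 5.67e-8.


T^4 = 1.3157e+11
Tsurr^4 = 6.7453e+09
Q = 0.3760 * 5.67e-8 * 8.0660 * 1.2482e+11 = 21464.9061 W

21464.9061 W


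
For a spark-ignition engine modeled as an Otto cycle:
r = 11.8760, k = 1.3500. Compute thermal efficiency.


r^(k-1) = 2.3776
eta = 1 - 1/2.3776 = 0.5794 = 57.9404%

57.9404%


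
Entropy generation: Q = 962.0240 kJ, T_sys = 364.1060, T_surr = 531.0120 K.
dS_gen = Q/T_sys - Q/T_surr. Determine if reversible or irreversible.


dS_sys = 962.0240/364.1060 = 2.6422 kJ/K
dS_surr = -962.0240/531.0120 = -1.8117 kJ/K
dS_gen = 2.6422 - 1.8117 = 0.8305 kJ/K (irreversible)

dS_gen = 0.8305 kJ/K, irreversible


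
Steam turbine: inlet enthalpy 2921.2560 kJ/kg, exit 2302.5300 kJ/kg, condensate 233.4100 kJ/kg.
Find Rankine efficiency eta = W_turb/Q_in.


W = 618.7260 kJ/kg
Q_in = 2687.8460 kJ/kg
eta = 0.2302 = 23.0194%

eta = 23.0194%


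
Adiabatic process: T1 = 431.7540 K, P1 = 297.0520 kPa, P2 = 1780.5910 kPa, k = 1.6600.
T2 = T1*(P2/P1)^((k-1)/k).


(k-1)/k = 0.3976
(P2/P1)^exp = 2.0381
T2 = 431.7540 * 2.0381 = 879.9439 K

879.9439 K


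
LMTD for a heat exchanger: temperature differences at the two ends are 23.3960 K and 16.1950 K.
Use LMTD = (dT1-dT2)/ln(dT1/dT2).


dT1/dT2 = 1.4446
ln(dT1/dT2) = 0.3679
LMTD = 7.2010 / 0.3679 = 19.5752 K

19.5752 K


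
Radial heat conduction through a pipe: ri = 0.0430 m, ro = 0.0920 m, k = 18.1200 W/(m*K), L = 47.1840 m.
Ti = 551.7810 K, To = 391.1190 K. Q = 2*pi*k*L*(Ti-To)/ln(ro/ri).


dT = 160.6620 K
ln(ro/ri) = 0.7606
Q = 2*pi*18.1200*47.1840*160.6620 / 0.7606 = 1134739.7103 W

1134739.7103 W


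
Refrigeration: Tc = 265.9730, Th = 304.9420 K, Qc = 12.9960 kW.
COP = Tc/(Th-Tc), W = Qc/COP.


COP = 265.9730 / 38.9690 = 6.8252
W = 12.9960 / 6.8252 = 1.9041 kW

COP = 6.8252, W = 1.9041 kW


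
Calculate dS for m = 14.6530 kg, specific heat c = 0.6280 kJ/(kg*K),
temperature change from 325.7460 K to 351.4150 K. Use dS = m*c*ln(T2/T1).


T2/T1 = 1.0788
ln(T2/T1) = 0.0758
dS = 14.6530 * 0.6280 * 0.0758 = 0.6980 kJ/K

0.6980 kJ/K


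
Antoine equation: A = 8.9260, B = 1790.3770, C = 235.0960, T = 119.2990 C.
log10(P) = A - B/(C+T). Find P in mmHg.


C+T = 354.3950
B/(C+T) = 5.0519
log10(P) = 8.9260 - 5.0519 = 3.8741
P = 10^3.8741 = 7482.9852 mmHg

7482.9852 mmHg


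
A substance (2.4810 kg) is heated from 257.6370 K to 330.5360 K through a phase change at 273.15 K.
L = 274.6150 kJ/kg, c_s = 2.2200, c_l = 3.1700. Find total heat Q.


Q1 (sensible, solid) = 2.4810 * 2.2200 * 15.5130 = 85.4428 kJ
Q2 (latent) = 2.4810 * 274.6150 = 681.3198 kJ
Q3 (sensible, liquid) = 2.4810 * 3.1700 * 57.3860 = 451.3277 kJ
Q_total = 1218.0903 kJ

1218.0903 kJ


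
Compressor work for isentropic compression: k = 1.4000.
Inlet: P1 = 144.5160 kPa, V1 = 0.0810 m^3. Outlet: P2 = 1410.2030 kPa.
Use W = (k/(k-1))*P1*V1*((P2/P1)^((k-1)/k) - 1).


(k-1)/k = 0.2857
(P2/P1)^exp = 1.9172
W = 3.5000 * 144.5160 * 0.0810 * (1.9172 - 1) = 37.5795 kJ

37.5795 kJ


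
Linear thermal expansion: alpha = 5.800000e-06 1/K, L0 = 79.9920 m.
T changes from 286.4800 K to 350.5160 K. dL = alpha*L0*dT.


dT = 64.0360 K
dL = 5.800000e-06 * 79.9920 * 64.0360 = 0.029710 m
L_final = 80.021710 m

dL = 0.029710 m


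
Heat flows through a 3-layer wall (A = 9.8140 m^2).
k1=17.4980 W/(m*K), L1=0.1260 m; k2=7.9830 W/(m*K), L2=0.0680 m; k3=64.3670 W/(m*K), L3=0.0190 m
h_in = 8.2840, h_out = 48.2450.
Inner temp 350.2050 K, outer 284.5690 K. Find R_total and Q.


R_conv_in = 1/(8.2840*9.8140) = 0.0123
R_1 = 0.1260/(17.4980*9.8140) = 0.0007
R_2 = 0.0680/(7.9830*9.8140) = 0.0009
R_3 = 0.0190/(64.3670*9.8140) = 3.0078e-05
R_conv_out = 1/(48.2450*9.8140) = 0.0021
R_total = 0.0160 K/W
Q = 65.6360 / 0.0160 = 4090.9879 W

R_total = 0.0160 K/W, Q = 4090.9879 W


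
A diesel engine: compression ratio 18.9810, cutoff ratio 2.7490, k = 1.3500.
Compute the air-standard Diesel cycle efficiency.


r^(k-1) = 2.8016
rc^k = 3.9164
eta = 0.5591 = 55.9130%

55.9130%


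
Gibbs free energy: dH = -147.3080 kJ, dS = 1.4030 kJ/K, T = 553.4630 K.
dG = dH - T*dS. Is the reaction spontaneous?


T*dS = 553.4630 * 1.4030 = 776.5086 kJ
dG = -147.3080 - 776.5086 = -923.8166 kJ (spontaneous)

dG = -923.8166 kJ, spontaneous
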